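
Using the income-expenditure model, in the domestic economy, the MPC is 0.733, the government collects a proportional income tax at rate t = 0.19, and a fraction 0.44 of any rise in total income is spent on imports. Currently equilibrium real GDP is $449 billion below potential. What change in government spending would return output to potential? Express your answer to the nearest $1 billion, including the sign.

+$380 billion

Spending multiplier = 1/(1 − c(1−t) + m) = 1/(1 − 0.733×0.81 + 0.44) = 1/0.84627 ≈ 1.182.
Need ΔY = +$449 billion, so ΔG = ΔY/k = (+$449 billion) × 0.84627 ≈ +$380 billion.
The government should increase government spending by $380 billion.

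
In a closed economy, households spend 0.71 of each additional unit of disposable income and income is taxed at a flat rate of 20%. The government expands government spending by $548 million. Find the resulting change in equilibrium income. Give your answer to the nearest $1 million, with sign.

+$1,269 million

Expenditure multiplier = 1/(1 − c(1−t)) = 1/(1 − 0.71×0.8) = 1/0.432 ≈ 2.315.
ΔY = k × ΔG = (+$548 million) / 0.432 ≈ +$1,269 million.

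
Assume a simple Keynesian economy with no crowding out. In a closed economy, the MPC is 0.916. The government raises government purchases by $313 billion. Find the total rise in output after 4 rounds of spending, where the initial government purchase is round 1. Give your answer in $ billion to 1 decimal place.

Round 1 adds ΔG = $313 billion; each later round is MPC = 0.916 times the previous.
After 4 rounds: 313 + 286.708 + 262.624528 + 240.564067648 = ΔG·(1 − c^4)/(1 − c) = 313 × (1 − 0.704014971136)/0.084 ≈ $1,102.9 billion.

$1,102.9 billion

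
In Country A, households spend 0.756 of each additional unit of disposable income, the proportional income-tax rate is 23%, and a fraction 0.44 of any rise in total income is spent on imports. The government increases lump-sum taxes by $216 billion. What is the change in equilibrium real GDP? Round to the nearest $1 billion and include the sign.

−$190 billion

A lump-sum tax change of +$216 billion shifts disposable income by −$216 billion; first-round consumption changes by −c × ΔT = −0.756 × (+$216 billion) = −$163.296 billion.
Expenditure multiplier = 1/(1 − c(1−t) + m) = 1/(1 − 0.756×0.77 + 0.44) = 1/0.85788 ≈ 1.166.
The tax multiplier is −c × k ≈ −0.881, so ΔY = k × (−c·ΔT) = (−$163.296 billion) / 0.85788 ≈ −$190 billion.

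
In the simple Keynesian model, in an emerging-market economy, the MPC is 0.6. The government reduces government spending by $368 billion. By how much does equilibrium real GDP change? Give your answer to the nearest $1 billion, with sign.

−$920 billion

Expenditure multiplier = 1/(1 − MPC) = 1/(1 − 0.6) = 1/0.4 = 2.5.
ΔY = k × ΔG = (−$368 billion) / 0.4 = −$920 billion.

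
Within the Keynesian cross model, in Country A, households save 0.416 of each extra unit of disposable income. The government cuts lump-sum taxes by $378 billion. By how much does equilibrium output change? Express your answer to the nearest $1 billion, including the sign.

MPC = 1 − MPS = 1 − 0.416 = 0.584.
A lump-sum tax change of −$378 billion shifts disposable income by +$378 billion; first-round consumption changes by −c × ΔT = −0.584 × (−$378 billion) = +$220.752 billion.
Expenditure multiplier = 1/(1 − MPC) = 1/(1 − 0.584) = 1/0.416 ≈ 2.404.
The tax multiplier is −c × k ≈ −1.404, so ΔY = k × (−c·ΔT) = (+$220.752 billion) / 0.416 ≈ +$531 billion.

+$531 billion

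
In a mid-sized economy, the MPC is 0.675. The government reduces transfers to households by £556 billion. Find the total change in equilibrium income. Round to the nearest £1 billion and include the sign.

−£1,155 billion

The transfer change shifts disposable income by −£556 billion, so first-round consumption changes by c·ΔTR = 0.675 × (−£556 billion) = −£375.3 billion.
Expenditure multiplier = 1/(1 − MPC) = 1/(1 − 0.675) = 1/0.325 ≈ 3.077.
The transfer multiplier is c × k ≈ 2.077, so ΔY = k × (c·ΔTR) = (−£375.3 billion) / 0.325 ≈ −£1,155 billion.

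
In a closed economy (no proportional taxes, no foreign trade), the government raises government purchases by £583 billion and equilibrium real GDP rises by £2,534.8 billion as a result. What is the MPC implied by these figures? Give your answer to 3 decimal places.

0.770

Implied spending multiplier k = ΔY/ΔG = 2,534.8/583 ≈ 4.3479.
Since k = 1/(1 − MPC), MPC = 1 − 1/k = 1 − ΔG/ΔY = 1 − 583/2,534.8 ≈ 0.770.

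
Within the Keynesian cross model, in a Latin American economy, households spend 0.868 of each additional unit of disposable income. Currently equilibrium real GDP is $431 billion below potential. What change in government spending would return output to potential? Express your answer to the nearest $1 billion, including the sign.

+$57 billion

Spending multiplier = 1/(1 − MPC) = 1/(1 − 0.868) = 1/0.132 ≈ 7.576.
Need ΔY = +$431 billion, so ΔG = ΔY/k = (+$431 billion) × 0.132 ≈ +$57 billion.
The government should increase government spending by $57 billion.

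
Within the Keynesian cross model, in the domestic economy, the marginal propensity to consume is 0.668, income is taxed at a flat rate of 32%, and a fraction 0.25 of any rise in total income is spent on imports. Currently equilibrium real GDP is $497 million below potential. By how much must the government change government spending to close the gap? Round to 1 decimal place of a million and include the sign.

Spending multiplier = 1/(1 − c(1−t) + m) = 1/(1 − 0.668×0.68 + 0.25) = 1/0.79576 ≈ 1.257.
Need ΔY = +$497 million, so ΔG = ΔY/k = (+$497 million) × 0.79576 ≈ +$395.5 million.
The government should increase government spending by $395.5 million.

+$395.5 million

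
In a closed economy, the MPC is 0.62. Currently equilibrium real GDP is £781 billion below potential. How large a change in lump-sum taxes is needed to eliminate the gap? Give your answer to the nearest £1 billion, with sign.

Spending multiplier = 1/(1 − MPC) = 1/(1 − 0.62) = 1/0.38 ≈ 2.632.
Tax multiplier = −c·k = −0.62/0.38 ≈ −1.632. Need ΔY = +£781 billion, so ΔT = ΔY/(−c·k) = −(+£781 billion) × 0.38 / 0.62 ≈ −£479 billion.
The government should cut lump-sum taxes by £479 billion.

−£479 billion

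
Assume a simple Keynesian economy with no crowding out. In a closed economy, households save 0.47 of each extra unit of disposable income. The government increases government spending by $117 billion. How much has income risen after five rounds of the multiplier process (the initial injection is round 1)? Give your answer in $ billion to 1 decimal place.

$238.5 billion

MPC = 1 − MPS = 1 − 0.47 = 0.53.
Round 1 adds ΔG = $117 billion; each later round is MPC = 0.53 times the previous.
After 5 rounds: 117 + 62.01 + 32.8653 + 17.418609 + 9.23186277 = ΔG·(1 − c^5)/(1 − c) = 117 × (1 − 0.0418195493)/0.47 ≈ $238.5 billion.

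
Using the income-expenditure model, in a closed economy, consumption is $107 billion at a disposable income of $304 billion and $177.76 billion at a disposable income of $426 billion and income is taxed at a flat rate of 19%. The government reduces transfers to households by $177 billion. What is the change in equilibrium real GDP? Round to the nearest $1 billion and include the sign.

−$194 billion

MPC = ΔC/ΔYd = (177.76 − 107)/(426 − 304) = 70.76/122 = 0.58.
The transfer change shifts disposable income by −$177 billion, so first-round consumption changes by c·ΔTR = 0.58 × (−$177 billion) = −$102.66 billion.
Expenditure multiplier = 1/(1 − c(1−t)) = 1/(1 − 0.58×0.81) = 1/0.5302 ≈ 1.886.
The transfer multiplier is c × k ≈ 1.094, so ΔY = k × (c·ΔTR) = (−$102.66 billion) / 0.5302 ≈ −$194 billion.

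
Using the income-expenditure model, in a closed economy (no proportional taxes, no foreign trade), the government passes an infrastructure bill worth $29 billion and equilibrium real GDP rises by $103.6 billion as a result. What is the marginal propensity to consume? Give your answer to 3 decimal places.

Implied spending multiplier k = ΔY/ΔG = 103.6/29 ≈ 3.5724.
Since k = 1/(1 − MPC), MPC = 1 − 1/k = 1 − ΔG/ΔY = 1 − 29/103.6 ≈ 0.720.

0.720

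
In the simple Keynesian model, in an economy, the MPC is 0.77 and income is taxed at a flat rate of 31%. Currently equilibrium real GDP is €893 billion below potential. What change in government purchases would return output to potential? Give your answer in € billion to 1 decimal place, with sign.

Spending multiplier = 1/(1 − c(1−t)) = 1/(1 − 0.77×0.69) = 1/0.4687 ≈ 2.134.
Need ΔY = +€893 billion, so ΔG = ΔY/k = (+€893 billion) × 0.4687 ≈ +€418.5 billion.
The government should increase government purchases by €418.5 billion.

+€418.5 billion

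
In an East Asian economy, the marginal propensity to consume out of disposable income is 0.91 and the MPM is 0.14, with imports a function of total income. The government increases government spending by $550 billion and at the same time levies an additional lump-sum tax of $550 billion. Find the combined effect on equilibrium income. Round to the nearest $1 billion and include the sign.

Expenditure multiplier = 1/(1 − c + m) = 1/(1 − 0.91 + 0.14) = 1/0.23 ≈ 4.348.
ΔG contributes k·ΔG = (+$550 billion) / 0.23 ≈ +$2,391.3 billion.
ΔT of +$550 billion changes first-round spending by −c·ΔT = −$500.5 billion, contributing k·(−c·ΔT) = (−$500.5 billion) / 0.23 ≈ −$2,176.1 billion.
Net ΔY = k(ΔG − c·ΔT) = (+$49.5 billion) / 0.23 ≈ +$215 billion.

+$215 billion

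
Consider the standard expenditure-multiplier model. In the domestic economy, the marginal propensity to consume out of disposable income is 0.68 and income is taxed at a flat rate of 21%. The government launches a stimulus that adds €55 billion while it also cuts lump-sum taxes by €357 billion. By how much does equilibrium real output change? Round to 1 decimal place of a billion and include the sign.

Expenditure multiplier = 1/(1 − c(1−t)) = 1/(1 − 0.68×0.79) = 1/0.4628 ≈ 2.161.
ΔG contributes k·ΔG = (+€55 billion) / 0.4628 ≈ +€118.8 billion.
ΔT of −€357 billion changes first-round spending by −c·ΔT = +€242.76 billion, contributing k·(−c·ΔT) = (+€242.76 billion) / 0.4628 ≈ +€524.5 billion.
Net ΔY = k(ΔG − c·ΔT) = (+€297.76 billion) / 0.4628 ≈ +€643.4 billion.

+€643.4 billion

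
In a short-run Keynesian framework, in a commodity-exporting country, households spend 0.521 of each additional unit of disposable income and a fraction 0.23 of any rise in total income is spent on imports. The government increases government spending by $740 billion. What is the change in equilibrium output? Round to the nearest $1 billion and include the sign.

+$1,044 billion

Spending multiplier = 1/(1 − c + m) = 1/(1 − 0.521 + 0.23) = 1/0.709 ≈ 1.41.
ΔY = k × ΔG = (+$740 billion) / 0.709 ≈ +$1,044 billion.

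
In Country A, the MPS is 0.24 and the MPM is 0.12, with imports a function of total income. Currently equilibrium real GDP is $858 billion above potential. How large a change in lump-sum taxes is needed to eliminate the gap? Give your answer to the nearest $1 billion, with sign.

+$406 billion

MPC = 1 − MPS = 1 − 0.24 = 0.76.
Spending multiplier = 1/(1 − c + m) = 1/(1 − 0.76 + 0.12) = 1/0.36 ≈ 2.778.
Tax multiplier = −c·k = −0.76/0.36 ≈ −2.111. Need ΔY = −$858 billion, so ΔT = ΔY/(−c·k) = −(−$858 billion) × 0.36 / 0.76 ≈ +$406 billion.
The government should raise lump-sum taxes by $406 billion.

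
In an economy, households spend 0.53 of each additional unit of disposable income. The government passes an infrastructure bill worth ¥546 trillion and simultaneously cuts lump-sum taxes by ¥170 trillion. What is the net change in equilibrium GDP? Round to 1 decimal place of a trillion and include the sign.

+¥1,353.4 trillion

Expenditure multiplier = 1/(1 − MPC) = 1/(1 − 0.53) = 1/0.47 ≈ 2.128.
ΔG contributes k·ΔG = (+¥546 trillion) / 0.47 ≈ +¥1,161.7 trillion.
ΔT of −¥170 trillion changes first-round spending by −c·ΔT = +¥90.1 trillion, contributing k·(−c·ΔT) = (+¥90.1 trillion) / 0.47 ≈ +¥191.7 trillion.
Net ΔY = k(ΔG − c·ΔT) = (+¥636.1 trillion) / 0.47 ≈ +¥1,353.4 trillion.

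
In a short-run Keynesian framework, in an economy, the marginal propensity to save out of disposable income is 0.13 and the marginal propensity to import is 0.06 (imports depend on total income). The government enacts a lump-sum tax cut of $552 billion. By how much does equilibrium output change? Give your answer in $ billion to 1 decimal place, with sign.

+$2,527.6 billion

MPC = 1 − MPS = 1 − 0.13 = 0.87.
A lump-sum tax change of −$552 billion shifts disposable income by +$552 billion; first-round consumption changes by −c × ΔT = −0.87 × (−$552 billion) = +$480.24 billion.
Expenditure multiplier = 1/(1 − c + m) = 1/(1 − 0.87 + 0.06) = 1/0.19 ≈ 5.263.
The tax multiplier is −c × k ≈ −4.579, so ΔY = k × (−c·ΔT) = (+$480.24 billion) / 0.19 ≈ +$2,527.6 billion.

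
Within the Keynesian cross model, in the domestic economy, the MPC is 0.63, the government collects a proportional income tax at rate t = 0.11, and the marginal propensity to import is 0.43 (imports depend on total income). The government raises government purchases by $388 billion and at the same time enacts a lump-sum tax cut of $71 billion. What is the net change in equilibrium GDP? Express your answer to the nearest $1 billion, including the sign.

+$498 billion

Expenditure multiplier = 1/(1 − c(1−t) + m) = 1/(1 − 0.63×0.89 + 0.43) = 1/0.8693 ≈ 1.15.
ΔG contributes k·ΔG = (+$388 billion) / 0.8693 ≈ +$446.3 billion.
ΔT of −$71 billion changes first-round spending by −c·ΔT = +$44.73 billion, contributing k·(−c·ΔT) = (+$44.73 billion) / 0.8693 ≈ +$51.5 billion.
Net ΔY = k(ΔG − c·ΔT) = (+$432.73 billion) / 0.8693 ≈ +$498 billion.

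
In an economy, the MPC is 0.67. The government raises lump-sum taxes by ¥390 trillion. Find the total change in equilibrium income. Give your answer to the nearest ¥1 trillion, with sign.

−¥792 trillion

A lump-sum tax change of +¥390 trillion shifts disposable income by −¥390 trillion; first-round consumption changes by −c × ΔT = −0.67 × (+¥390 trillion) = −¥261.3 trillion.
Expenditure multiplier = 1/(1 − MPC) = 1/(1 − 0.67) = 1/0.33 ≈ 3.03.
The tax multiplier is −c × k ≈ −2.03, so ΔY = k × (−c·ΔT) = (−¥261.3 trillion) / 0.33 ≈ −¥792 trillion.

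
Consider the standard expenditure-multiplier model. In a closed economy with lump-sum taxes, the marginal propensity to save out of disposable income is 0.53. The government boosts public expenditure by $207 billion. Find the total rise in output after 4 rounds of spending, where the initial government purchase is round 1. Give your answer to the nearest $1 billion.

$372 billion

MPC = 1 − MPS = 1 − 0.53 = 0.47.
Round 1 adds ΔG = $207 billion; each later round is MPC = 0.47 times the previous.
After 4 rounds: 207 + 97.29 + 45.7263 + 21.491361 = ΔG·(1 − c^4)/(1 − c) = 207 × (1 − 0.04879681)/0.53 ≈ $372 billion.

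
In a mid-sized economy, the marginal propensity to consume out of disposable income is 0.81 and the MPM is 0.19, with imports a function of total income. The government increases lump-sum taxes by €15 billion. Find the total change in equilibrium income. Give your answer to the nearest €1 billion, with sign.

−€32 billion

A lump-sum tax change of +€15 billion shifts disposable income by −€15 billion; first-round consumption changes by −c × ΔT = −0.81 × (+€15 billion) = −€12.15 billion.
Expenditure multiplier = 1/(1 − c + m) = 1/(1 − 0.81 + 0.19) = 1/0.38 ≈ 2.632.
The tax multiplier is −c × k ≈ −2.132, so ΔY = k × (−c·ΔT) = (−€12.15 billion) / 0.38 ≈ −€32 billion.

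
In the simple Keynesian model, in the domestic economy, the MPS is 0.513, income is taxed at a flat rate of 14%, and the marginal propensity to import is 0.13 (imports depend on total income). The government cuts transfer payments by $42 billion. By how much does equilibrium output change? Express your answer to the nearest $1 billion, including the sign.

−$29 billion

MPC = 1 − MPS = 1 − 0.513 = 0.487.
The transfer change shifts disposable income by −$42 billion, so first-round consumption changes by c·ΔTR = 0.487 × (−$42 billion) = −$20.454 billion.
Expenditure multiplier = 1/(1 − c(1−t) + m) = 1/(1 − 0.487×0.86 + 0.13) = 1/0.71118 ≈ 1.406.
The transfer multiplier is c × k ≈ 0.685, so ΔY = k × (c·ΔTR) = (−$20.454 billion) / 0.71118 ≈ −$29 billion.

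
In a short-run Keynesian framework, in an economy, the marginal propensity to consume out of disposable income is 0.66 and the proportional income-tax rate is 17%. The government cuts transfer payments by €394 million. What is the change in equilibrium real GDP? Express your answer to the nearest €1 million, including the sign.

The transfer change shifts disposable income by −€394 million, so first-round consumption changes by c·ΔTR = 0.66 × (−€394 million) = −€260.04 million.
Expenditure multiplier = 1/(1 − c(1−t)) = 1/(1 − 0.66×0.83) = 1/0.4522 ≈ 2.211.
The transfer multiplier is c × k ≈ 1.46, so ΔY = k × (c·ΔTR) = (−€260.04 million) / 0.4522 ≈ −€575 million.

−€575 million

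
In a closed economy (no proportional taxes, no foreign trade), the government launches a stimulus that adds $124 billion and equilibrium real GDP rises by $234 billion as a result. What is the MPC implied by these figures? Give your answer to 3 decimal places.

Implied spending multiplier k = ΔY/ΔG = 234/124 ≈ 1.8871.
Since k = 1/(1 − MPC), MPC = 1 − 1/k = 1 − ΔG/ΔY = 1 − 124/234 ≈ 0.470.

0.470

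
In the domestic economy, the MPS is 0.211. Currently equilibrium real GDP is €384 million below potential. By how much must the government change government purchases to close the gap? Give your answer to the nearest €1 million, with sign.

+€81 million

MPC = 1 − MPS = 1 − 0.211 = 0.789.
Spending multiplier = 1/(1 − MPC) = 1/(1 − 0.789) = 1/0.211 ≈ 4.739.
Need ΔY = +€384 million, so ΔG = ΔY/k = (+€384 million) × 0.211 ≈ +€81 million.
The government should increase government purchases by €81 million.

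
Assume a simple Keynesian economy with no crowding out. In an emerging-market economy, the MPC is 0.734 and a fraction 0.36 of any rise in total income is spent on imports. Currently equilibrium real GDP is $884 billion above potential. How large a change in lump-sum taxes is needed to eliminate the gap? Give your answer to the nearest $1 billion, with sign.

+$754 billion

Spending multiplier = 1/(1 − c + m) = 1/(1 − 0.734 + 0.36) = 1/0.626 ≈ 1.597.
Tax multiplier = −c·k = −0.734/0.626 ≈ −1.173. Need ΔY = −$884 billion, so ΔT = ΔY/(−c·k) = −(−$884 billion) × 0.626 / 0.734 ≈ +$754 billion.
The government should raise lump-sum taxes by $754 billion.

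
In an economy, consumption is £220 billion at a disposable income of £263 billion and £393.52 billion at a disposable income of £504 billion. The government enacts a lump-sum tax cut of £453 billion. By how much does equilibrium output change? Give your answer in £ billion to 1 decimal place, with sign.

MPC = ΔC/ΔYd = (393.52 − 220)/(504 − 263) = 173.52/241 = 0.72.
A lump-sum tax change of −£453 billion shifts disposable income by +£453 billion; first-round consumption changes by −c × ΔT = −0.72 × (−£453 billion) = +£326.16 billion.
Expenditure multiplier = 1/(1 − MPC) = 1/(1 − 0.72) = 1/0.28 ≈ 3.571.
The tax multiplier is −c × k ≈ −2.571, so ΔY = k × (−c·ΔT) = (+£326.16 billion) / 0.28 ≈ +£1,164.9 billion.

+£1,164.9 billion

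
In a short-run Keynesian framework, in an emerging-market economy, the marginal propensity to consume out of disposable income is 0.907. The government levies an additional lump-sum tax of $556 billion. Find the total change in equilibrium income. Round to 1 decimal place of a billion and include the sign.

A lump-sum tax change of +$556 billion shifts disposable income by −$556 billion; first-round consumption changes by −c × ΔT = −0.907 × (+$556 billion) = −$504.292 billion.
Expenditure multiplier = 1/(1 − MPC) = 1/(1 − 0.907) = 1/0.093 ≈ 10.753.
The tax multiplier is −c × k ≈ −9.753, so ΔY = k × (−c·ΔT) = (−$504.292 billion) / 0.093 ≈ −$5,422.5 billion.

−$5,422.5 billion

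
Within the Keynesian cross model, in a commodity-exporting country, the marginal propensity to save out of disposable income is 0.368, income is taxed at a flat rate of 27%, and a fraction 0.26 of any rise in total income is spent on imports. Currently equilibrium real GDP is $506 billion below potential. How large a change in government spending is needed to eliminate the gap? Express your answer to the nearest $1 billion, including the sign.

MPC = 1 − MPS = 1 − 0.368 = 0.632.
Spending multiplier = 1/(1 − c(1−t) + m) = 1/(1 − 0.632×0.73 + 0.26) = 1/0.79864 ≈ 1.252.
Need ΔY = +$506 billion, so ΔG = ΔY/k = (+$506 billion) × 0.79864 ≈ +$404 billion.
The government should increase government spending by $404 billion.

+$404 billion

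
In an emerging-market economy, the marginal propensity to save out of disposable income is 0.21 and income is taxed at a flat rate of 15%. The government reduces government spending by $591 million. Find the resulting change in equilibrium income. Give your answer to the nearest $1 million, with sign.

−$1,799 million

MPC = 1 − MPS = 1 − 0.21 = 0.79.
Spending multiplier = 1/(1 − c(1−t)) = 1/(1 − 0.79×0.85) = 1/0.3285 ≈ 3.044.
ΔY = k × ΔG = (−$591 million) / 0.3285 ≈ −$1,799 million.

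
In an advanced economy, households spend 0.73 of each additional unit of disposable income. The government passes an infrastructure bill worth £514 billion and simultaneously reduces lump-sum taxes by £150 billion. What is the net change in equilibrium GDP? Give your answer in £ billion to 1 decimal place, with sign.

+£2,309.3 billion

Expenditure multiplier = 1/(1 − MPC) = 1/(1 − 0.73) = 1/0.27 ≈ 3.704.
ΔG contributes k·ΔG = (+£514 billion) / 0.27 ≈ +£1,903.7 billion.
ΔT of −£150 billion changes first-round spending by −c·ΔT = +£109.5 billion, contributing k·(−c·ΔT) = (+£109.5 billion) / 0.27 ≈ +£405.6 billion.
Net ΔY = k(ΔG − c·ΔT) = (+£623.5 billion) / 0.27 ≈ +£2,309.3 billion.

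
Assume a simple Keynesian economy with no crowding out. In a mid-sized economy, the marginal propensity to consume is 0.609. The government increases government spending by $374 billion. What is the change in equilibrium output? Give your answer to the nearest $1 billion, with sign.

Government-spending multiplier = 1/(1 − MPC) = 1/(1 − 0.609) = 1/0.391 ≈ 2.558.
ΔY = k × ΔG = (+$374 billion) / 0.391 ≈ +$957 billion.

+$957 billion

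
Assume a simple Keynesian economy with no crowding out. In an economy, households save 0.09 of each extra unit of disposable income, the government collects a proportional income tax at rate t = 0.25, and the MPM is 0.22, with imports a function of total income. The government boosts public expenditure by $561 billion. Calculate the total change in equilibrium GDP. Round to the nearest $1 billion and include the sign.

MPC = 1 − MPS = 1 − 0.09 = 0.91.
Government-spending multiplier = 1/(1 − c(1−t) + m) = 1/(1 − 0.91×0.75 + 0.22) = 1/0.5375 ≈ 1.86.
ΔY = k × ΔG = (+$561 billion) / 0.5375 ≈ +$1,044 billion.

+$1,044 billion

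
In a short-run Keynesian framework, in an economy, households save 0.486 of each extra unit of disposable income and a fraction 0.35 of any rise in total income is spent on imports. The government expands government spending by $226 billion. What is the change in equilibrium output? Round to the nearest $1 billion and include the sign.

+$270 billion

MPC = 1 − MPS = 1 − 0.486 = 0.514.
Spending multiplier = 1/(1 − c + m) = 1/(1 − 0.514 + 0.35) = 1/0.836 ≈ 1.196.
ΔY = k × ΔG = (+$226 billion) / 0.836 ≈ +$270 billion.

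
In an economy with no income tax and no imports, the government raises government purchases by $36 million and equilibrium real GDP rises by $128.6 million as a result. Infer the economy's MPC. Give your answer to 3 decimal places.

Implied spending multiplier k = ΔY/ΔG = 128.6/36 ≈ 3.5722.
Since k = 1/(1 − MPC), MPC = 1 − 1/k = 1 − ΔG/ΔY = 1 − 36/128.6 ≈ 0.720.

0.720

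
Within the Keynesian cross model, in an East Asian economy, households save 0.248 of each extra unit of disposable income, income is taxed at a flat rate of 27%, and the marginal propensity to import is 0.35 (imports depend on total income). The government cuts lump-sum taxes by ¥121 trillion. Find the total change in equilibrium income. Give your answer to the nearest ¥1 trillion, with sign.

+¥114 trillion

MPC = 1 − MPS = 1 − 0.248 = 0.752.
A lump-sum tax change of −¥121 trillion shifts disposable income by +¥121 trillion; first-round consumption changes by −c × ΔT = −0.752 × (−¥121 trillion) = +¥90.992 trillion.
Expenditure multiplier = 1/(1 − c(1−t) + m) = 1/(1 − 0.752×0.73 + 0.35) = 1/0.80104 ≈ 1.248.
The tax multiplier is −c × k ≈ −0.939, so ΔY = k × (−c·ΔT) = (+¥90.992 trillion) / 0.80104 ≈ +¥114 trillion.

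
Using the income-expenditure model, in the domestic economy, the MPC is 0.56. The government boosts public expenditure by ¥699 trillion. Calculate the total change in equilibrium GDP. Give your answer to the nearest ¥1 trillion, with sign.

Spending multiplier = 1/(1 − MPC) = 1/(1 − 0.56) = 1/0.44 ≈ 2.273.
ΔY = k × ΔG = (+¥699 trillion) / 0.44 ≈ +¥1,589 trillion.

+¥1,589 trillion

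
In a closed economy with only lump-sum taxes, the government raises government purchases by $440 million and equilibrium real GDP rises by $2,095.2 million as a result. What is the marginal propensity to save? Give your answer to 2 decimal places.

0.21

Implied spending multiplier k = ΔY/ΔG = 2,095.2/440 ≈ 4.7618.
Since k = 1/(1 − MPC), MPC = 1 − 1/k = 1 − ΔG/ΔY = 1 − 440/2,095.2 ≈ 0.79.
MPS = 1 − MPC = 0.21.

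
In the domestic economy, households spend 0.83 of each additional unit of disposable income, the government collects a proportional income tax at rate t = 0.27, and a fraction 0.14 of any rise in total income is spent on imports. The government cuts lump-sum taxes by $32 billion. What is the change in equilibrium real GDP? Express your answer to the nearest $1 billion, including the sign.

+$50 billion

A lump-sum tax change of −$32 billion shifts disposable income by +$32 billion; first-round consumption changes by −c × ΔT = −0.83 × (−$32 billion) = +$26.56 billion.
Expenditure multiplier = 1/(1 − c(1−t) + m) = 1/(1 − 0.83×0.73 + 0.14) = 1/0.5341 ≈ 1.872.
The tax multiplier is −c × k ≈ −1.554, so ΔY = k × (−c·ΔT) = (+$26.56 billion) / 0.5341 ≈ +$50 billion.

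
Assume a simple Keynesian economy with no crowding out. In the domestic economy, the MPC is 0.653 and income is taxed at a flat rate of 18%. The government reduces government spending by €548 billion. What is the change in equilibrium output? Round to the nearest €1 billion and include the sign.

Government-spending multiplier = 1/(1 − c(1−t)) = 1/(1 − 0.653×0.82) = 1/0.46454 ≈ 2.153.
ΔY = k × ΔG = (−€548 billion) / 0.46454 ≈ −€1,180 billion.

−€1,180 billion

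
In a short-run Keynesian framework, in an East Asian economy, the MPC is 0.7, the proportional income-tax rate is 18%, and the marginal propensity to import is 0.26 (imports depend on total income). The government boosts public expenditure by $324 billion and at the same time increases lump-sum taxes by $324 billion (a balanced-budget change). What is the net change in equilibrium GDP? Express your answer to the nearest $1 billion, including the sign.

Expenditure multiplier = 1/(1 − c(1−t) + m) = 1/(1 − 0.7×0.82 + 0.26) = 1/0.686 ≈ 1.458.
ΔG contributes k·ΔG = (+$324 billion) / 0.686 ≈ +$472.3 billion.
ΔT of +$324 billion changes first-round spending by −c·ΔT = −$226.8 billion, contributing k·(−c·ΔT) = (−$226.8 billion) / 0.686 ≈ −$330.6 billion.
Net ΔY = k(ΔG − c·ΔT) = (+$97.2 billion) / 0.686 ≈ +$142 billion.

+$142 billion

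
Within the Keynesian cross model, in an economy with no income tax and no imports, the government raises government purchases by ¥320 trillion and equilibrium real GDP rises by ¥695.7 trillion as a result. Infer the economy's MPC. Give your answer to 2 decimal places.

Implied spending multiplier k = ΔY/ΔG = 695.7/320 ≈ 2.1741.
Since k = 1/(1 − MPC), MPC = 1 − 1/k = 1 − ΔG/ΔY = 1 − 320/695.7 ≈ 0.54.

0.54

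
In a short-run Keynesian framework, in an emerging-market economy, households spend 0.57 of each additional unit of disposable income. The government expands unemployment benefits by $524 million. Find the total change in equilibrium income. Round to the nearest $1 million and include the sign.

+$695 million

The transfer change shifts disposable income by +$524 million, so first-round consumption changes by c·ΔTR = 0.57 × (+$524 million) = +$298.68 million.
Expenditure multiplier = 1/(1 − MPC) = 1/(1 − 0.57) = 1/0.43 ≈ 2.326.
The transfer multiplier is c × k ≈ 1.326, so ΔY = k × (c·ΔTR) = (+$298.68 million) / 0.43 ≈ +$695 million.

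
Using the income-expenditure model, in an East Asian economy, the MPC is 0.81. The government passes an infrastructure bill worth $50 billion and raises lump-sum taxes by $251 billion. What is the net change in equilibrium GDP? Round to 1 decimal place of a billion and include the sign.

Expenditure multiplier = 1/(1 − MPC) = 1/(1 − 0.81) = 1/0.19 ≈ 5.263.
ΔG contributes k·ΔG = (+$50 billion) / 0.19 ≈ +$263.2 billion.
ΔT of +$251 billion changes first-round spending by −c·ΔT = −$203.31 billion, contributing k·(−c·ΔT) = (−$203.31 billion) / 0.19 ≈ −$1,070.1 billion.
Net ΔY = k(ΔG − c·ΔT) = (−$153.31 billion) / 0.19 ≈ −$806.9 billion.

−$806.9 billion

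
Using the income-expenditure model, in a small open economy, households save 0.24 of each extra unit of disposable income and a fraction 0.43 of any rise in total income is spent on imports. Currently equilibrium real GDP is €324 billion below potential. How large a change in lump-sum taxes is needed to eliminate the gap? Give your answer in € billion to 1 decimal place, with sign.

−€285.6 billion

MPC = 1 − MPS = 1 − 0.24 = 0.76.
Spending multiplier = 1/(1 − c + m) = 1/(1 − 0.76 + 0.43) = 1/0.67 ≈ 1.493.
Tax multiplier = −c·k = −0.76/0.67 ≈ −1.134. Need ΔY = +€324 billion, so ΔT = ΔY/(−c·k) = −(+€324 billion) × 0.67 / 0.76 ≈ −€285.6 billion.
The government should cut lump-sum taxes by €285.6 billion.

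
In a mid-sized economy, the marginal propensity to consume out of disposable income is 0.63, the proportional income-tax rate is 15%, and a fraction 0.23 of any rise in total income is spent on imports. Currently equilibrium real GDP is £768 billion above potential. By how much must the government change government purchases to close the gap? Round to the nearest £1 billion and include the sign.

−£533 billion

Spending multiplier = 1/(1 − c(1−t) + m) = 1/(1 − 0.63×0.85 + 0.23) = 1/0.6945 ≈ 1.44.
Need ΔY = −£768 billion, so ΔG = ΔY/k = (−£768 billion) × 0.6945 ≈ −£533 billion.
The government should cut government purchases by £533 billion.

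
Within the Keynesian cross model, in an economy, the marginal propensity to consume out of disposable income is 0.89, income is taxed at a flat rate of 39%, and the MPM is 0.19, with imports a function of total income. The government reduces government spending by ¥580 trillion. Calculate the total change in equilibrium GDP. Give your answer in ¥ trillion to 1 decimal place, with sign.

Spending multiplier = 1/(1 − c(1−t) + m) = 1/(1 − 0.89×0.61 + 0.19) = 1/0.6471 ≈ 1.545.
ΔY = k × ΔG = (−¥580 trillion) / 0.6471 ≈ −¥896.3 trillion.

−¥896.3 trillion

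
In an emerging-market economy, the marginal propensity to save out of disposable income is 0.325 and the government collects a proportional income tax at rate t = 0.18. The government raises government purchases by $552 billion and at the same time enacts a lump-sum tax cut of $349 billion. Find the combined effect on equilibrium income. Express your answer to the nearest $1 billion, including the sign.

+$1,764 billion

MPC = 1 − MPS = 1 − 0.325 = 0.675.
Expenditure multiplier = 1/(1 − c(1−t)) = 1/(1 − 0.675×0.82) = 1/0.4465 ≈ 2.24.
ΔG contributes k·ΔG = (+$552 billion) / 0.4465 ≈ +$1,236.3 billion.
ΔT of −$349 billion changes first-round spending by −c·ΔT = +$235.575 billion, contributing k·(−c·ΔT) = (+$235.575 billion) / 0.4465 ≈ +$527.6 billion.
Net ΔY = k(ΔG − c·ΔT) = (+$787.575 billion) / 0.4465 ≈ +$1,764 billion.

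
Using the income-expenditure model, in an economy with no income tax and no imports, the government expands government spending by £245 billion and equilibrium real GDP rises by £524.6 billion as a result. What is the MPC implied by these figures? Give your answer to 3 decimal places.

Implied spending multiplier k = ΔY/ΔG = 524.6/245 ≈ 2.1412.
Since k = 1/(1 − MPC), MPC = 1 − 1/k = 1 − ΔG/ΔY = 1 − 245/524.6 ≈ 0.533.

0.533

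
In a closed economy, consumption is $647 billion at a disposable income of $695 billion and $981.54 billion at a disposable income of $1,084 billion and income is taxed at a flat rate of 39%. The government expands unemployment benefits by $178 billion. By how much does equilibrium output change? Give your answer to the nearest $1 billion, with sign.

MPC = ΔC/ΔYd = (981.54 − 647)/(1,084 − 695) = 334.54/389 = 0.86.
The transfer change shifts disposable income by +$178 billion, so first-round consumption changes by c·ΔTR = 0.86 × (+$178 billion) = +$153.08 billion.
Expenditure multiplier = 1/(1 − c(1−t)) = 1/(1 − 0.86×0.61) = 1/0.4754 ≈ 2.103.
The transfer multiplier is c × k ≈ 1.809, so ΔY = k × (c·ΔTR) = (+$153.08 billion) / 0.4754 ≈ +$322 billion.

+$322 billion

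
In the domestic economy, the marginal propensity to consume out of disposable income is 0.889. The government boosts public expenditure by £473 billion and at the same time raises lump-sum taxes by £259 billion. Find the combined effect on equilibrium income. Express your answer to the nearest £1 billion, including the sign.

+£2,187 billion

Expenditure multiplier = 1/(1 − MPC) = 1/(1 − 0.889) = 1/0.111 ≈ 9.009.
ΔG contributes k·ΔG = (+£473 billion) / 0.111 ≈ +£4,261.3 billion.
ΔT of +£259 billion changes first-round spending by −c·ΔT = −£230.251 billion, contributing k·(−c·ΔT) = (−£230.251 billion) / 0.111 ≈ −£2,074.3 billion.
Net ΔY = k(ΔG − c·ΔT) = (+£242.749 billion) / 0.111 ≈ +£2,187 billion.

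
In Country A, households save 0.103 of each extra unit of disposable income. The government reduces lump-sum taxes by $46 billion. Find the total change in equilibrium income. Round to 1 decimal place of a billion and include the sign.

MPC = 1 − MPS = 1 − 0.103 = 0.897.
A lump-sum tax change of −$46 billion shifts disposable income by +$46 billion; first-round consumption changes by −c × ΔT = −0.897 × (−$46 billion) = +$41.262 billion.
Expenditure multiplier = 1/(1 − MPC) = 1/(1 − 0.897) = 1/0.103 ≈ 9.709.
The tax multiplier is −c × k ≈ −8.709, so ΔY = k × (−c·ΔT) = (+$41.262 billion) / 0.103 ≈ +$400.6 billion.

+$400.6 billion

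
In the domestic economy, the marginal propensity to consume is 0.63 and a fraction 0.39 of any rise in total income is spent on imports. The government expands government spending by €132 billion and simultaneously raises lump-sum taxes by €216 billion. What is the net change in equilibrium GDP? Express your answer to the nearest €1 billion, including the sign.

Expenditure multiplier = 1/(1 − c + m) = 1/(1 − 0.63 + 0.39) = 1/0.76 ≈ 1.316.
ΔG contributes k·ΔG = (+€132 billion) / 0.76 ≈ +€173.7 billion.
ΔT of +€216 billion changes first-round spending by −c·ΔT = −€136.08 billion, contributing k·(−c·ΔT) = (−€136.08 billion) / 0.76 ≈ −€179.1 billion.
Net ΔY = k(ΔG − c·ΔT) = (−€4.08 billion) / 0.76 ≈ −€5 billion.

−€5 billion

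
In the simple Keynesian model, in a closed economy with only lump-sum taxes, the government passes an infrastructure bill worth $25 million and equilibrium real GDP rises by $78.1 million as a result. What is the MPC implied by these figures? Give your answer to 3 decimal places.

0.680

Implied spending multiplier k = ΔY/ΔG = 78.1/25 = 3.124.
Since k = 1/(1 − MPC), MPC = 1 − 1/k = 1 − ΔG/ΔY = 1 − 25/78.1 ≈ 0.680.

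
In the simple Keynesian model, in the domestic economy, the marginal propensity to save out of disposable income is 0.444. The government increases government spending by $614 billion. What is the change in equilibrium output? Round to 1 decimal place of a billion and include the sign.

MPC = 1 − MPS = 1 − 0.444 = 0.556.
Government-spending multiplier = 1/(1 − MPC) = 1/(1 − 0.556) = 1/0.444 ≈ 2.252.
ΔY = k × ΔG = (+$614 billion) / 0.444 ≈ +$1,382.9 billion.

+$1,382.9 billion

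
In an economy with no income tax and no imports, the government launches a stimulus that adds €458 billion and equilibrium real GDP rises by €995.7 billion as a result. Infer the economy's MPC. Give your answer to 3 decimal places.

0.540

Implied spending multiplier k = ΔY/ΔG = 995.7/458 ≈ 2.174.
Since k = 1/(1 − MPC), MPC = 1 − 1/k = 1 − ΔG/ΔY = 1 − 458/995.7 ≈ 0.540.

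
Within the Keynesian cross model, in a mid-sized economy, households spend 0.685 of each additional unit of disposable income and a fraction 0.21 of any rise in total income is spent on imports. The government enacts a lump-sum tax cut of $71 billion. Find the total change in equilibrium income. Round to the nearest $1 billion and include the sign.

+$93 billion

A lump-sum tax change of −$71 billion shifts disposable income by +$71 billion; first-round consumption changes by −c × ΔT = −0.685 × (−$71 billion) = +$48.635 billion.
Expenditure multiplier = 1/(1 − c + m) = 1/(1 − 0.685 + 0.21) = 1/0.525 ≈ 1.905.
The tax multiplier is −c × k ≈ −1.305, so ΔY = k × (−c·ΔT) = (+$48.635 billion) / 0.525 ≈ +$93 billion.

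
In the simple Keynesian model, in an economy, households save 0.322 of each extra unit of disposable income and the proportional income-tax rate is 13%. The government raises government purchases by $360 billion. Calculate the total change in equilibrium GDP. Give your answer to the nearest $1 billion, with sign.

MPC = 1 − MPS = 1 − 0.322 = 0.678.
Government-spending multiplier = 1/(1 − c(1−t)) = 1/(1 − 0.678×0.87) = 1/0.41014 ≈ 2.438.
ΔY = k × ΔG = (+$360 billion) / 0.41014 ≈ +$878 billion.

+$878 billion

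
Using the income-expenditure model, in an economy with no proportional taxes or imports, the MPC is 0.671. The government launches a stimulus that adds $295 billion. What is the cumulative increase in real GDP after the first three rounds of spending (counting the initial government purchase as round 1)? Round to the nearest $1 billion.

$626 billion

Round 1 adds ΔG = $295 billion; each later round is MPC = 0.671 times the previous.
After 3 rounds: 295 + 197.945 + 132.821095 = ΔG·(1 − c^3)/(1 − c) = 295 × (1 − 0.302111711)/0.329 ≈ $626 billion.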